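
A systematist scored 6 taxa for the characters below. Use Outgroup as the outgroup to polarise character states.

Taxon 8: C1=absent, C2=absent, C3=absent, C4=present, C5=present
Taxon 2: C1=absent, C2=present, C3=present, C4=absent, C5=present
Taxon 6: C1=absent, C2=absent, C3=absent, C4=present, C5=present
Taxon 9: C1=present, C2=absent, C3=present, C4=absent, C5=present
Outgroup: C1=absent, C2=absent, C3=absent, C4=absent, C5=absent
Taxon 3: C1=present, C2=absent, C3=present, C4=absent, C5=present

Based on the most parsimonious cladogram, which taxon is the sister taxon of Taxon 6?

The outgroup has state 'absent' for every character, so 'present' is the derived state throughout.
C1 (derived state 'present') is shared by Taxon 3 and Taxon 9 — a synapomorphy uniting that clade.
C2: derived state 'present' in Taxon 2 only — an autapomorphy, so it tells us nothing about relationships among taxa.
C3 (derived state 'present') is shared by Taxon 2, Taxon 3, and Taxon 9 — a synapomorphy uniting that clade.
Only Taxon 6 and Taxon 8 show the derived state 'present' for C4, supporting them as a clade.
All ingroup taxa share the derived state 'present' for C5; it defines the ingroup but does not resolve relationships within it.
Most parsimonious ingroup topology: ((Taxon 6,Taxon 8),((Taxon 9,Taxon 3),Taxon 2)).
Taxon 6 and Taxon 8 form a cherry on this tree, so they are sister taxa.

Taxon 8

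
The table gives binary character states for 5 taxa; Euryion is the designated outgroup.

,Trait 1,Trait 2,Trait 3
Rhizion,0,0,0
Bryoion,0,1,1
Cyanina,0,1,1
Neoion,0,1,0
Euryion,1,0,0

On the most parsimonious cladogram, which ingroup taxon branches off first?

Rhizion

Character polarity is set by the outgroup: the derived state is whichever differs from the outgroup's state, so for Trait 1 the derived state is '0', and for the remaining characters it is '1'.
Trait 1 (derived state '0') is shared by all ingroup taxa — unites the whole ingroup.
Trait 2 (derived state '1') is shared by Bryoion, Cyanina, and Neoion — a synapomorphy uniting that clade.
Only Bryoion and Cyanina show the derived state '1' for Trait 3, supporting them as a clade.
Most parsimonious ingroup topology: (((Cyanina,Bryoion),Neoion),Rhizion).
Rhizion is sister to the clade containing all other ingroup taxa, so it is the earliest-diverging (most basal) ingroup lineage.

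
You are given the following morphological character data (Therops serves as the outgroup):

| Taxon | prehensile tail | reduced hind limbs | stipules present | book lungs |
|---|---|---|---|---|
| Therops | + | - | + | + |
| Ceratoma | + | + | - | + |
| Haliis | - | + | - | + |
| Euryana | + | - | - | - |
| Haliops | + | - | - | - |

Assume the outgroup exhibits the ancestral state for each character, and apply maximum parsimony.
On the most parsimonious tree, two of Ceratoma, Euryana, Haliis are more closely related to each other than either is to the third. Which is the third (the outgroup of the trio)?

Euryana

Character polarity is set by the outgroup: the derived state is whichever differs from the outgroup's state, so for prehensile tail, stipules present, book lungs the derived state is '-', and for the remaining characters it is '+'.
prehensile tail: derived state '-' in Haliis only — an autapomorphy, so it tells us nothing about relationships among taxa.
reduced hind limbs (derived state '+') is shared by Ceratoma and Haliis — a synapomorphy uniting that clade.
stipules present (derived state '-') is shared by all ingroup taxa — unites the whole ingroup.
Only Euryana and Haliops show the derived state '-' for book lungs, supporting them as a clade.
Most parsimonious ingroup topology: ((Ceratoma,Haliis),(Euryana,Haliops)).
Ceratoma and Haliis share a more recent common ancestor with each other than either does with Euryana, so Euryana is the least closely related of the three.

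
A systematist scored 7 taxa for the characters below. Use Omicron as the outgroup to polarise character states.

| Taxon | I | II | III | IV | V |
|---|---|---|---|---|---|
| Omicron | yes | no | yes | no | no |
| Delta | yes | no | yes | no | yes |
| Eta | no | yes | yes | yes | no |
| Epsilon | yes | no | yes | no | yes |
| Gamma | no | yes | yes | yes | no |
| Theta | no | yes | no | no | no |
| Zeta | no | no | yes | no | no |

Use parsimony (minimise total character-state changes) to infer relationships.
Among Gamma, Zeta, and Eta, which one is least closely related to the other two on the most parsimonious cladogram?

Character polarity is set by the outgroup: the derived state is whichever differs from the outgroup's state, so for I, III the derived state is 'no', and for the remaining characters it is 'yes'.
Only Eta, Gamma, Theta, and Zeta show the derived state 'no' for I, supporting them as a clade.
II (derived state 'yes') is shared by Eta, Gamma, and Theta — a synapomorphy uniting that clade.
III: derived state 'no' in Theta only — an autapomorphy, so it tells us nothing about relationships among taxa.
IV: derived state 'yes' in Eta and Gamma only — synapomorphy for {Eta, Gamma}.
V (derived state 'yes') is shared by Delta and Epsilon — a synapomorphy uniting that clade.
Most parsimonious ingroup topology: ((Delta,Epsilon),(((Eta,Gamma),Theta),Zeta)).
Eta and Gamma share a more recent common ancestor with each other than either does with Zeta, so Zeta is the least closely related of the three.

Zeta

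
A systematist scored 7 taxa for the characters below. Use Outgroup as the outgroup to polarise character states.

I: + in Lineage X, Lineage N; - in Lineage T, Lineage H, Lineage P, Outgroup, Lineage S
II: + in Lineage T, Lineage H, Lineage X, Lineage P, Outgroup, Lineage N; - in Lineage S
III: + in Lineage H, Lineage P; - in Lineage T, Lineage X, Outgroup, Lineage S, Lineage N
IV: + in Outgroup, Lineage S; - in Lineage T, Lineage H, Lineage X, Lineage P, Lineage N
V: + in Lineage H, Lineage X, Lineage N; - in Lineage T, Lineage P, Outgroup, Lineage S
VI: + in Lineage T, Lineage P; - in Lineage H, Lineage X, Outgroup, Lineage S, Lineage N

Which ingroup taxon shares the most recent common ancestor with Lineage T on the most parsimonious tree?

Character polarity is set by the outgroup: the derived state is whichever differs from the outgroup's state, so for II, IV the derived state is '-', and for the remaining characters it is '+'.
Only Lineage N and Lineage X show the derived state '+' for I, supporting them as a clade.
II: derived state '-' in Lineage S only — an autapomorphy, so it tells us nothing about relationships among taxa.
III groups Lineage H and Lineage P, which is incompatible with the clades supported by the remaining characters; treating it as convergent (homoplasy) costs fewer steps than any alternative tree.
IV: derived state '-' in Lineage H, Lineage N, Lineage P, Lineage T, and Lineage X only — synapomorphy for {Lineage H, Lineage N, Lineage P, Lineage T, Lineage X}.
V (derived state '+') is shared by Lineage H, Lineage N, and Lineage X — a synapomorphy uniting that clade.
VI (derived state '+') is shared by Lineage P and Lineage T — a synapomorphy uniting that clade.
Most parsimonious ingroup topology: ((((Lineage N,Lineage X),Lineage H),(Lineage P,Lineage T)),Lineage S).
Lineage T and Lineage P form a cherry on this tree, so they are sister taxa.

Lineage P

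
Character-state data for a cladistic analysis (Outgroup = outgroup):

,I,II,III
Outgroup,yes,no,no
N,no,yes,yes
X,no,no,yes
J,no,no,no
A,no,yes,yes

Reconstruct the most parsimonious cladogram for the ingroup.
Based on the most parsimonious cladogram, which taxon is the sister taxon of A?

N

Character polarity is set by the outgroup: the derived state is whichever differs from the outgroup's state, so for I the derived state is 'no', and for the remaining characters it is 'yes'.
I (derived state 'no') is shared by all ingroup taxa — unites the whole ingroup.
II (derived state 'yes') is shared by A and N — a synapomorphy uniting that clade.
III (derived state 'yes') is shared by A, N, and X — a synapomorphy uniting that clade.
Most parsimonious ingroup topology: (((N,A),X),J).
A and N form a cherry on this tree, so they are sister taxa.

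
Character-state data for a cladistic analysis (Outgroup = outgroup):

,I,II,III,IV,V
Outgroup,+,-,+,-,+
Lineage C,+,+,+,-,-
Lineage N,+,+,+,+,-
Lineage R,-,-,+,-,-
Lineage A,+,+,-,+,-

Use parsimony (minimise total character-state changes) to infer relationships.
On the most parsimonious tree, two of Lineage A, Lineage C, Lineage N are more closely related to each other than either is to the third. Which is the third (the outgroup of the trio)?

Character polarity is set by the outgroup: the derived state is whichever differs from the outgroup's state, so for I, III, V the derived state is '-', and for the remaining characters it is '+'.
I (derived state '-') is unique to Lineage R (autapomorphy; uninformative for grouping).
II (derived state '+') is shared by Lineage A, Lineage C, and Lineage N — a synapomorphy uniting that clade.
III: derived state '-' in Lineage A only — an autapomorphy, so it tells us nothing about relationships among taxa.
IV: derived state '+' in Lineage A and Lineage N only — synapomorphy for {Lineage A, Lineage N}.
All ingroup taxa share the derived state '-' for V; it defines the ingroup but does not resolve relationships within it.
Most parsimonious ingroup topology: ((Lineage C,(Lineage N,Lineage A)),Lineage R).
Lineage A and Lineage N share a more recent common ancestor with each other than either does with Lineage C, so Lineage C is the least closely related of the three.

Lineage C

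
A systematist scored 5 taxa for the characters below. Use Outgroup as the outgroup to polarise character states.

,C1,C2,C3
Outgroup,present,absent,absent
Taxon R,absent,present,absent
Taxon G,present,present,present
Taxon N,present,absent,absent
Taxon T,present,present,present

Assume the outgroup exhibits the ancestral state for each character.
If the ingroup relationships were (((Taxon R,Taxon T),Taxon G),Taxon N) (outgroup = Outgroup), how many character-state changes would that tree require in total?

4

Map each character onto (((Taxon R,Taxon T),Taxon G),Taxon N) (rooted by Outgroup) and count the minimum state changes it requires (Fitch parsimony):
C1: 1; C2: 1; C3: 2.
Total tree length = 4.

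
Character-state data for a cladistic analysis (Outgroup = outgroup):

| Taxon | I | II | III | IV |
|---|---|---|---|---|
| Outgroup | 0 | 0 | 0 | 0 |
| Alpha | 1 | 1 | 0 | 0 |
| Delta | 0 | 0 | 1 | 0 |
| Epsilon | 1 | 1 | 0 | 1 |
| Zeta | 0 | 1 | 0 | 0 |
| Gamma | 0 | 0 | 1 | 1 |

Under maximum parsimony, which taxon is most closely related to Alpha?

Epsilon

The outgroup has state '0' for every character, so '1' is the derived state throughout.
I (derived state '1') is shared by Alpha and Epsilon — a synapomorphy uniting that clade.
II (derived state '1') is shared by Alpha, Epsilon, and Zeta — a synapomorphy uniting that clade.
III (derived state '1') is shared by Delta and Gamma — a synapomorphy uniting that clade.
IV (state '1') occurs in Epsilon and Gamma but conflicts with the nesting implied by the other characters — most parsimoniously interpreted as homoplasy.
Most parsimonious ingroup topology: (((Alpha,Epsilon),Zeta),(Delta,Gamma)).
Alpha and Epsilon form a cherry on this tree, so they are sister taxa.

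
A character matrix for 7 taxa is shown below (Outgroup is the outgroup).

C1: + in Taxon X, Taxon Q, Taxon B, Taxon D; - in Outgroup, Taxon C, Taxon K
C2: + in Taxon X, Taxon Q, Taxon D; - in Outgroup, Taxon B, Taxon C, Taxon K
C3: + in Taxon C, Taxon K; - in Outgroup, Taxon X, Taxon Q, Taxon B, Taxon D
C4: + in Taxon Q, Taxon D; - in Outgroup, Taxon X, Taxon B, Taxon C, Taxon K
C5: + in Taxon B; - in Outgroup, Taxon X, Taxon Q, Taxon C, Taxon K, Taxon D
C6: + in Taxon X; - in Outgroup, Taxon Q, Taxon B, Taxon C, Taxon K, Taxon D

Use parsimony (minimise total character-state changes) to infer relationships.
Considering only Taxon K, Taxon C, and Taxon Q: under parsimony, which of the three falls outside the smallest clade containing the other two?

The outgroup has state '-' for every character, so '+' is the derived state throughout.
C1 (derived state '+') is shared by Taxon B, Taxon D, Taxon Q, and Taxon X — a synapomorphy uniting that clade.
Only Taxon D, Taxon Q, and Taxon X show the derived state '+' for C2, supporting them as a clade.
C3 (derived state '+') is shared by Taxon C and Taxon K — a synapomorphy uniting that clade.
C4 (derived state '+') is shared by Taxon D and Taxon Q — a synapomorphy uniting that clade.
C5 (derived state '+') is unique to Taxon B (autapomorphy; uninformative for grouping).
C6: derived state '+' in Taxon X only — an autapomorphy, so it tells us nothing about relationships among taxa.
Most parsimonious ingroup topology: (((Taxon X,(Taxon Q,Taxon D)),Taxon B),(Taxon C,Taxon K)).
Taxon C and Taxon K share a more recent common ancestor with each other than either does with Taxon Q, so Taxon Q is the least closely related of the three.

Taxon Q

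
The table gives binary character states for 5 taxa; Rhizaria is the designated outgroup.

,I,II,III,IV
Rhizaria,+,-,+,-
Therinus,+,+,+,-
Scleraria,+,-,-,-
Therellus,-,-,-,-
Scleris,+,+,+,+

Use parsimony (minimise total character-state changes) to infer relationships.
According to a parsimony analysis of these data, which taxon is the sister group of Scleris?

Character polarity is set by the outgroup: the derived state is whichever differs from the outgroup's state, so for I, III the derived state is '-', and for the remaining characters it is '+'.
I (derived state '-') is unique to Therellus (autapomorphy; uninformative for grouping).
Only Scleris and Therinus show the derived state '+' for II, supporting them as a clade.
III (derived state '-') is shared by Scleraria and Therellus — a synapomorphy uniting that clade.
IV (derived state '+') is unique to Scleris (autapomorphy; uninformative for grouping).
Most parsimonious ingroup topology: ((Scleraria,Therellus),(Therinus,Scleris)).
Scleris and Therinus form a cherry on this tree, so they are sister taxa.

Therinus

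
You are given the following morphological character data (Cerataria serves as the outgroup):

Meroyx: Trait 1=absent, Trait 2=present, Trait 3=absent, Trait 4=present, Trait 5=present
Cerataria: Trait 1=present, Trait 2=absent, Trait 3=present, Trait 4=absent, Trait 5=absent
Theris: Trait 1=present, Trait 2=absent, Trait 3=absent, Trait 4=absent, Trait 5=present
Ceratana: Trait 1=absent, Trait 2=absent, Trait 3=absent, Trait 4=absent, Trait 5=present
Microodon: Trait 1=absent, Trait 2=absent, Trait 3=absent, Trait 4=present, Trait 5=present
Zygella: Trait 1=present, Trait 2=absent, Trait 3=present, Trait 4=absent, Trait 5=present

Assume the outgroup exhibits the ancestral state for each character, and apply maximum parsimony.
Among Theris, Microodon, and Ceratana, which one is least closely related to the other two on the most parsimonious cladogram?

Character polarity is set by the outgroup: the derived state is whichever differs from the outgroup's state, so for Trait 1, Trait 3 the derived state is 'absent', and for the remaining characters it is 'present'.
Trait 1: derived state 'absent' in Ceratana, Meroyx, and Microodon only — synapomorphy for {Ceratana, Meroyx, Microodon}.
Trait 2 (derived state 'present') is unique to Meroyx (autapomorphy; uninformative for grouping).
Only Ceratana, Meroyx, Microodon, and Theris show the derived state 'absent' for Trait 3, supporting them as a clade.
Only Meroyx and Microodon show the derived state 'present' for Trait 4, supporting them as a clade.
Trait 5 (derived state 'present') is shared by all ingroup taxa — unites the whole ingroup.
Most parsimonious ingroup topology: ((((Meroyx,Microodon),Ceratana),Theris),Zygella).
Microodon and Ceratana share a more recent common ancestor with each other than either does with Theris, so Theris is the least closely related of the three.

Theris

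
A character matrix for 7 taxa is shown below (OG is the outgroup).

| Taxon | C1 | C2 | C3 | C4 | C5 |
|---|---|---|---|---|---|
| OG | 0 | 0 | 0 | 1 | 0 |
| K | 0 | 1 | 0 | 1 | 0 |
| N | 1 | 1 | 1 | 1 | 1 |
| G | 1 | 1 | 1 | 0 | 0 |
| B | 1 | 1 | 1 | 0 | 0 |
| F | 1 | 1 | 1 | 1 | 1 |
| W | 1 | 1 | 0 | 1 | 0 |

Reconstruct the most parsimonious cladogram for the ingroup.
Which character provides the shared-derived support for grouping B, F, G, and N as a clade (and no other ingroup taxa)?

Character polarity is set by the outgroup: the derived state is whichever differs from the outgroup's state, so for C4 the derived state is '0', and for the remaining characters it is '1'.
Only B, F, G, N, and W show the derived state '1' for C1, supporting them as a clade.
C2 (derived state '1') is shared by all ingroup taxa — unites the whole ingroup.
Only B, F, G, and N show the derived state '1' for C3, supporting them as a clade.
C4 (derived state '0') is shared by B and G — a synapomorphy uniting that clade.
Only F and N show the derived state '1' for C5, supporting them as a clade.
Most parsimonious ingroup topology: (K,(((N,F),(G,B)),W)).
The clade {B, F, G, N} is supported by C3: its derived state '1' occurs in exactly those taxa and in no other taxon (including the outgroup).

C3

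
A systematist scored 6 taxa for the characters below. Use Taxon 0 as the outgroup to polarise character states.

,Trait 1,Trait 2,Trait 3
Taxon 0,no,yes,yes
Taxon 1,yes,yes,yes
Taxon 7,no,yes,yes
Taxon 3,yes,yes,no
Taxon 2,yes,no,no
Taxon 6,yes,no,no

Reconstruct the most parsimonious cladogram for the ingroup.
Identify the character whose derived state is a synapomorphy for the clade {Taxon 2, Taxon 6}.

Character polarity is set by the outgroup: the derived state is whichever differs from the outgroup's state, so for Trait 2, Trait 3 the derived state is 'no', and for the remaining characters it is 'yes'.
Trait 1: derived state 'yes' in Taxon 1, Taxon 2, Taxon 3, and Taxon 6 only — synapomorphy for {Taxon 1, Taxon 2, Taxon 3, Taxon 6}.
Trait 2 (derived state 'no') is shared by Taxon 2 and Taxon 6 — a synapomorphy uniting that clade.
Trait 3: derived state 'no' in Taxon 2, Taxon 3, and Taxon 6 only — synapomorphy for {Taxon 2, Taxon 3, Taxon 6}.
Most parsimonious ingroup topology: ((Taxon 1,(Taxon 3,(Taxon 2,Taxon 6))),Taxon 7).
The clade {Taxon 2, Taxon 6} is supported by Trait 2: its derived state 'no' occurs in exactly those taxa and in no other taxon (including the outgroup).

Trait 2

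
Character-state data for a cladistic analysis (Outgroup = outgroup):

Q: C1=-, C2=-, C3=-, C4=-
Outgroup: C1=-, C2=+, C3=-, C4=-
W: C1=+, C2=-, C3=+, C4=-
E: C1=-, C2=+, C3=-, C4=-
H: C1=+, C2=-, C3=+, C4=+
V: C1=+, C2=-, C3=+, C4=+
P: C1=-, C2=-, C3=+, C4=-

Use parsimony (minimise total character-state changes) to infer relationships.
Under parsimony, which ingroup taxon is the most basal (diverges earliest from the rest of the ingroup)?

E

Character polarity is set by the outgroup: the derived state is whichever differs from the outgroup's state, so for C2 the derived state is '-', and for the remaining characters it is '+'.
Only H, V, and W show the derived state '+' for C1, supporting them as a clade.
C2: derived state '-' in H, P, Q, V, and W only — synapomorphy for {H, P, Q, V, W}.
C3: derived state '+' in H, P, V, and W only — synapomorphy for {H, P, V, W}.
C4: derived state '+' in H and V only — synapomorphy for {H, V}.
Most parsimonious ingroup topology: ((Q,((W,(H,V)),P)),E).
E is sister to the clade containing all other ingroup taxa, so it is the earliest-diverging (most basal) ingroup lineage.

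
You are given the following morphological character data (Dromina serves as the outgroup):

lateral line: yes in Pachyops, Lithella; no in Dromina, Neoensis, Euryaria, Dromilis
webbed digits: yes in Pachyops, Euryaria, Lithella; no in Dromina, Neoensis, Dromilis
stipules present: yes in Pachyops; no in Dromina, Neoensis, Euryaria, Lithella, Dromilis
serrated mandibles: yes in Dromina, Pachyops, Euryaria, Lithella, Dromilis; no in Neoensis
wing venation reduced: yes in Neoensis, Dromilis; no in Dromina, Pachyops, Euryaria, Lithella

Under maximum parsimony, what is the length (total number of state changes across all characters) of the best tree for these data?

5

Character polarity is set by the outgroup: the derived state is whichever differs from the outgroup's state, so for serrated mandibles the derived state is 'no', and for the remaining characters it is 'yes'.
lateral line (derived state 'yes') is shared by Lithella and Pachyops — a synapomorphy uniting that clade.
webbed digits: derived state 'yes' in Euryaria, Lithella, and Pachyops only — synapomorphy for {Euryaria, Lithella, Pachyops}.
stipules present: derived state 'yes' in Pachyops only — an autapomorphy, so it tells us nothing about relationships among taxa.
serrated mandibles (derived state 'no') is unique to Neoensis (autapomorphy; uninformative for grouping).
Only Dromilis and Neoensis show the derived state 'yes' for wing venation reduced, supporting them as a clade.
Most parsimonious ingroup topology: ((Neoensis,Dromilis),((Pachyops,Lithella),Euryaria)).
Changes per character on this tree: lateral line: 1; webbed digits: 1; stipules present: 1; serrated mandibles: 1; wing venation reduced: 1.
Total = 5.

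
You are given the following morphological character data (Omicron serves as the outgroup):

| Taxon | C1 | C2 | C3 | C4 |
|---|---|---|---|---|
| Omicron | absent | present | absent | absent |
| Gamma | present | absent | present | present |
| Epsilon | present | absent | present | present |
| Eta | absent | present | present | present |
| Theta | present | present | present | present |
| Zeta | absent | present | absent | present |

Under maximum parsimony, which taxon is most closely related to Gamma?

Character polarity is set by the outgroup: the derived state is whichever differs from the outgroup's state, so for C2 the derived state is 'absent', and for the remaining characters it is 'present'.
C1: derived state 'present' in Epsilon, Gamma, and Theta only — synapomorphy for {Epsilon, Gamma, Theta}.
C2 (derived state 'absent') is shared by Epsilon and Gamma — a synapomorphy uniting that clade.
C3 (derived state 'present') is shared by Epsilon, Eta, Gamma, and Theta — a synapomorphy uniting that clade.
All ingroup taxa share the derived state 'present' for C4; it defines the ingroup but does not resolve relationships within it.
Most parsimonious ingroup topology: ((((Gamma,Epsilon),Theta),Eta),Zeta).
Gamma and Epsilon form a cherry on this tree, so they are sister taxa.

Epsilon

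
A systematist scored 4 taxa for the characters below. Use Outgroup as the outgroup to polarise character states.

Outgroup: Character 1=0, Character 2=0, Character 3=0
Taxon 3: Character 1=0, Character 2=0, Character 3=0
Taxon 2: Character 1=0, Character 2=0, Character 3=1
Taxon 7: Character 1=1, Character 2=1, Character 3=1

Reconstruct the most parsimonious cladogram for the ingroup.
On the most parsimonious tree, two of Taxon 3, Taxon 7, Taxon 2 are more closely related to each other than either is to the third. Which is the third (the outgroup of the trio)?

Taxon 3

The outgroup has state '0' for every character, so '1' is the derived state throughout.
Character 1 (derived state '1') is unique to Taxon 7 (autapomorphy; uninformative for grouping).
Character 2 (derived state '1') is unique to Taxon 7 (autapomorphy; uninformative for grouping).
Character 3: derived state '1' in Taxon 2 and Taxon 7 only — synapomorphy for {Taxon 2, Taxon 7}.
Most parsimonious ingroup topology: (Taxon 3,(Taxon 2,Taxon 7)).
Taxon 7 and Taxon 2 share a more recent common ancestor with each other than either does with Taxon 3, so Taxon 3 is the least closely related of the three.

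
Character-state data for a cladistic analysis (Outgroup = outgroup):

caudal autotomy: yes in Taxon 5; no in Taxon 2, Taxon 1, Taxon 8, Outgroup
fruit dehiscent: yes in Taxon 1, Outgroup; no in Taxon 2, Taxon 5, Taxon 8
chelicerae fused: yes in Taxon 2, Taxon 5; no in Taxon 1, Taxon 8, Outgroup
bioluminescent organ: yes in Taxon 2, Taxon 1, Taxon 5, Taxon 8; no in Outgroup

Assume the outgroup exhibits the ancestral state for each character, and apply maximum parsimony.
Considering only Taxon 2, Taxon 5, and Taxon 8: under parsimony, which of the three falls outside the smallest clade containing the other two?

Character polarity is set by the outgroup: the derived state is whichever differs from the outgroup's state, so for fruit dehiscent the derived state is 'no', and for the remaining characters it is 'yes'.
caudal autotomy: derived state 'yes' in Taxon 5 only — an autapomorphy, so it tells us nothing about relationships among taxa.
fruit dehiscent (derived state 'no') is shared by Taxon 2, Taxon 5, and Taxon 8 — a synapomorphy uniting that clade.
chelicerae fused (derived state 'yes') is shared by Taxon 2 and Taxon 5 — a synapomorphy uniting that clade.
bioluminescent organ (derived state 'yes') is shared by all ingroup taxa — unites the whole ingroup.
Most parsimonious ingroup topology: ((Taxon 8,(Taxon 2,Taxon 5)),Taxon 1).
Taxon 5 and Taxon 2 share a more recent common ancestor with each other than either does with Taxon 8, so Taxon 8 is the least closely related of the three.

Taxon 8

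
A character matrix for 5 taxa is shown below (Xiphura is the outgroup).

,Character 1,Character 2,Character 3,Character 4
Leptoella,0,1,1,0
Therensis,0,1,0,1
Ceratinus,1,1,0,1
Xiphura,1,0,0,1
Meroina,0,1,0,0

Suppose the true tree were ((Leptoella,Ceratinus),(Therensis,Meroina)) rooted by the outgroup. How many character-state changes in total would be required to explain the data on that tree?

6

Map each character onto ((Leptoella,Ceratinus),(Therensis,Meroina)) (rooted by Xiphura) and count the minimum state changes it requires (Fitch parsimony):
Character 1: 2; Character 2: 1; Character 3: 1; Character 4: 2.
Total tree length = 6.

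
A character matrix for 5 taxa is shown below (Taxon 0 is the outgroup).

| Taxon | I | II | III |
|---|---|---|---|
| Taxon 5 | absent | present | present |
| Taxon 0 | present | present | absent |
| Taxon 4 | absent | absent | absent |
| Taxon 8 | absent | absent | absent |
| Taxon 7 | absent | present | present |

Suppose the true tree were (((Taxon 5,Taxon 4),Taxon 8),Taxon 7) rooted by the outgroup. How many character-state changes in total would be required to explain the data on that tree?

5

Map each character onto (((Taxon 5,Taxon 4),Taxon 8),Taxon 7) (rooted by Taxon 0) and count the minimum state changes it requires (Fitch parsimony):
I: 1; II: 2; III: 2.
Total tree length = 5.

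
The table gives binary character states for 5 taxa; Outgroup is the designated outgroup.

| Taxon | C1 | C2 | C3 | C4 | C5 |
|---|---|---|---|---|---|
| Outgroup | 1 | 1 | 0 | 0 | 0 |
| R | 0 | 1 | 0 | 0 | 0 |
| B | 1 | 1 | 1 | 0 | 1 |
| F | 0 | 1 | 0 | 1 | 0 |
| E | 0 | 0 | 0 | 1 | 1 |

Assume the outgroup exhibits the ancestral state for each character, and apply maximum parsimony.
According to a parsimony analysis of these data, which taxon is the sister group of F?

Character polarity is set by the outgroup: the derived state is whichever differs from the outgroup's state, so for C1, C2 the derived state is '0', and for the remaining characters it is '1'.
C1: derived state '0' in E, F, and R only — synapomorphy for {E, F, R}.
C2 (derived state '0') is unique to E (autapomorphy; uninformative for grouping).
C3: derived state '1' in B only — an autapomorphy, so it tells us nothing about relationships among taxa.
C4: derived state '1' in E and F only — synapomorphy for {E, F}.
C5 (state '1') occurs in B and E but conflicts with the nesting implied by the other characters — most parsimoniously interpreted as homoplasy.
Most parsimonious ingroup topology: ((R,(E,F)),B).
F and E form a cherry on this tree, so they are sister taxa.

E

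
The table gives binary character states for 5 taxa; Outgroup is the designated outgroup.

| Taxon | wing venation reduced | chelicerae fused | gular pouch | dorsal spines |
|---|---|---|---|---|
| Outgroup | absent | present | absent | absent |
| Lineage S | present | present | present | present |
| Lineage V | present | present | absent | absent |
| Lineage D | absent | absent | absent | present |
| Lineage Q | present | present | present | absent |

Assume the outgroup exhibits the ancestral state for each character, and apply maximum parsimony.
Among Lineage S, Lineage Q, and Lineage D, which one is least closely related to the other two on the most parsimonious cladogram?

Character polarity is set by the outgroup: the derived state is whichever differs from the outgroup's state, so for chelicerae fused the derived state is 'absent', and for the remaining characters it is 'present'.
Only Lineage Q, Lineage S, and Lineage V show the derived state 'present' for wing venation reduced, supporting them as a clade.
chelicerae fused: derived state 'absent' in Lineage D only — an autapomorphy, so it tells us nothing about relationships among taxa.
gular pouch: derived state 'present' in Lineage Q and Lineage S only — synapomorphy for {Lineage Q, Lineage S}.
dorsal spines groups Lineage D and Lineage S, which is incompatible with the clades supported by the remaining characters; treating it as convergent (homoplasy) costs fewer steps than any alternative tree.
Most parsimonious ingroup topology: (((Lineage S,Lineage Q),Lineage V),Lineage D).
Lineage S and Lineage Q share a more recent common ancestor with each other than either does with Lineage D, so Lineage D is the least closely related of the three.

Lineage D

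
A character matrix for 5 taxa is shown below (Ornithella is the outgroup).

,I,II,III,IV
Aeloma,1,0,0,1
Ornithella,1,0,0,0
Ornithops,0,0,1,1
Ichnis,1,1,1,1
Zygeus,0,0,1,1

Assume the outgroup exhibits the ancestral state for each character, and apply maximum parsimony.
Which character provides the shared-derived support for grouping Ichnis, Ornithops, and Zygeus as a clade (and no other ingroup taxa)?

Character polarity is set by the outgroup: the derived state is whichever differs from the outgroup's state, so for I the derived state is '0', and for the remaining characters it is '1'.
I (derived state '0') is shared by Ornithops and Zygeus — a synapomorphy uniting that clade.
II (derived state '1') is unique to Ichnis (autapomorphy; uninformative for grouping).
III (derived state '1') is shared by Ichnis, Ornithops, and Zygeus — a synapomorphy uniting that clade.
IV (derived state '1') is shared by all ingroup taxa — unites the whole ingroup.
Most parsimonious ingroup topology: (Aeloma,((Ornithops,Zygeus),Ichnis)).
The clade {Ichnis, Ornithops, Zygeus} is supported by III: its derived state '1' occurs in exactly those taxa and in no other taxon (including the outgroup).

III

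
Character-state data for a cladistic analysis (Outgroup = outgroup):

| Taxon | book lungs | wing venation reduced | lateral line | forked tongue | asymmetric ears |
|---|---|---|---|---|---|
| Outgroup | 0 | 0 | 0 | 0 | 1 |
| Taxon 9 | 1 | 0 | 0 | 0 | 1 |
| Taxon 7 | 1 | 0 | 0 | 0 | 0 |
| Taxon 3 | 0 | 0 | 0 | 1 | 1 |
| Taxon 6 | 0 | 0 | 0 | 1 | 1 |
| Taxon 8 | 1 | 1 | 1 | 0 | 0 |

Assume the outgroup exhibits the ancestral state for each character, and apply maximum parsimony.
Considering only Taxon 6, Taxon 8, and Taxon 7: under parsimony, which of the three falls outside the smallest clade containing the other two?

Character polarity is set by the outgroup: the derived state is whichever differs from the outgroup's state, so for asymmetric ears the derived state is '0', and for the remaining characters it is '1'.
book lungs (derived state '1') is shared by Taxon 7, Taxon 8, and Taxon 9 — a synapomorphy uniting that clade.
wing venation reduced (derived state '1') is unique to Taxon 8 (autapomorphy; uninformative for grouping).
lateral line: derived state '1' in Taxon 8 only — an autapomorphy, so it tells us nothing about relationships among taxa.
Only Taxon 3 and Taxon 6 show the derived state '1' for forked tongue, supporting them as a clade.
asymmetric ears (derived state '0') is shared by Taxon 7 and Taxon 8 — a synapomorphy uniting that clade.
Most parsimonious ingroup topology: ((Taxon 9,(Taxon 7,Taxon 8)),(Taxon 3,Taxon 6)).
Taxon 7 and Taxon 8 share a more recent common ancestor with each other than either does with Taxon 6, so Taxon 6 is the least closely related of the three.

Taxon 6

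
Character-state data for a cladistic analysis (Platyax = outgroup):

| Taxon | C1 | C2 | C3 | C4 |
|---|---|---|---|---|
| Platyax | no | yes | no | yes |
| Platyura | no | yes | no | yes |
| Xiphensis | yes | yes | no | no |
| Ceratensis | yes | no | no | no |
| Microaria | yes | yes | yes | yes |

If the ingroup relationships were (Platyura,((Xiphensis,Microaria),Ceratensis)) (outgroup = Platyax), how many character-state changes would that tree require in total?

5

Map each character onto (Platyura,((Xiphensis,Microaria),Ceratensis)) (rooted by Platyax) and count the minimum state changes it requires (Fitch parsimony):
C1: 1; C2: 1; C3: 1; C4: 2.
Total tree length = 5.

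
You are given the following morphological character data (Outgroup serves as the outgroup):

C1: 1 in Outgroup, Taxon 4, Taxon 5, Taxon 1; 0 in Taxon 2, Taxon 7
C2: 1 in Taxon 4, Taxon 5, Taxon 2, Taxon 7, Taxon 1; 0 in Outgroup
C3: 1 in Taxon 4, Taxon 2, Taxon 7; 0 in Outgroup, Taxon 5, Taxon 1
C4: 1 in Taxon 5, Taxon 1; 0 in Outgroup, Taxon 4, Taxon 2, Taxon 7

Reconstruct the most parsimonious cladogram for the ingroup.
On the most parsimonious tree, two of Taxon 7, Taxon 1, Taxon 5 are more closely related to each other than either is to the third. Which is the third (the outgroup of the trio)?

Character polarity is set by the outgroup: the derived state is whichever differs from the outgroup's state, so for C1 the derived state is '0', and for the remaining characters it is '1'.
C1: derived state '0' in Taxon 2 and Taxon 7 only — synapomorphy for {Taxon 2, Taxon 7}.
C2 (derived state '1') is shared by all ingroup taxa — unites the whole ingroup.
C3 (derived state '1') is shared by Taxon 2, Taxon 4, and Taxon 7 — a synapomorphy uniting that clade.
Only Taxon 1 and Taxon 5 show the derived state '1' for C4, supporting them as a clade.
Most parsimonious ingroup topology: ((Taxon 5,Taxon 1),((Taxon 7,Taxon 2),Taxon 4)).
Taxon 5 and Taxon 1 share a more recent common ancestor with each other than either does with Taxon 7, so Taxon 7 is the least closely related of the three.

Taxon 7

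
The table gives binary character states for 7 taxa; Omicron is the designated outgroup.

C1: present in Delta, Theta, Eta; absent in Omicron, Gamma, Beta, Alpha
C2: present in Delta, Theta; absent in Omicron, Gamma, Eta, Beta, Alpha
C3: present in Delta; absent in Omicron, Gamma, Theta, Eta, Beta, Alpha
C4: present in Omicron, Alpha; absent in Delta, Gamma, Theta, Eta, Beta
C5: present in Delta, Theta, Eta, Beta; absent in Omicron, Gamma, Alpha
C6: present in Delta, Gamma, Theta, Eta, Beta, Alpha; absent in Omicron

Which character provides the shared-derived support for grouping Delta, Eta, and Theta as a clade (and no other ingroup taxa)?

C1

Character polarity is set by the outgroup: the derived state is whichever differs from the outgroup's state, so for C4 the derived state is 'absent', and for the remaining characters it is 'present'.
C1 (derived state 'present') is shared by Delta, Eta, and Theta — a synapomorphy uniting that clade.
C2 (derived state 'present') is shared by Delta and Theta — a synapomorphy uniting that clade.
C3 (derived state 'present') is unique to Delta (autapomorphy; uninformative for grouping).
C4: derived state 'absent' in Beta, Delta, Eta, Gamma, and Theta only — synapomorphy for {Beta, Delta, Eta, Gamma, Theta}.
Only Beta, Delta, Eta, and Theta show the derived state 'present' for C5, supporting them as a clade.
All ingroup taxa share the derived state 'present' for C6; it defines the ingroup but does not resolve relationships within it.
Most parsimonious ingroup topology: (((((Delta,Theta),Eta),Beta),Gamma),Alpha).
The clade {Delta, Eta, Theta} is supported by C1: its derived state 'present' occurs in exactly those taxa and in no other taxon (including the outgroup).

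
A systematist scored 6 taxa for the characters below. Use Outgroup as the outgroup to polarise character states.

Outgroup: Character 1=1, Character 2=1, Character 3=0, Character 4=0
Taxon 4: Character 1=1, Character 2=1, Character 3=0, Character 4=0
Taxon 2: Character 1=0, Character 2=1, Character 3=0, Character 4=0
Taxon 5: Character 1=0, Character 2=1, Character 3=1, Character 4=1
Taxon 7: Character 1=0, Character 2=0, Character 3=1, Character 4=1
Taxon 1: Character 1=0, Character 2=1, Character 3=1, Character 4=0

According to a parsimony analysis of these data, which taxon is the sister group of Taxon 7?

Character polarity is set by the outgroup: the derived state is whichever differs from the outgroup's state, so for Character 1, Character 2 the derived state is '0', and for the remaining characters it is '1'.
Character 1: derived state '0' in Taxon 1, Taxon 2, Taxon 5, and Taxon 7 only — synapomorphy for {Taxon 1, Taxon 2, Taxon 5, Taxon 7}.
Character 2 (derived state '0') is unique to Taxon 7 (autapomorphy; uninformative for grouping).
Character 3 (derived state '1') is shared by Taxon 1, Taxon 5, and Taxon 7 — a synapomorphy uniting that clade.
Only Taxon 5 and Taxon 7 show the derived state '1' for Character 4, supporting them as a clade.
Most parsimonious ingroup topology: (Taxon 4,(Taxon 2,((Taxon 5,Taxon 7),Taxon 1))).
Taxon 7 and Taxon 5 form a cherry on this tree, so they are sister taxa.

Taxon 5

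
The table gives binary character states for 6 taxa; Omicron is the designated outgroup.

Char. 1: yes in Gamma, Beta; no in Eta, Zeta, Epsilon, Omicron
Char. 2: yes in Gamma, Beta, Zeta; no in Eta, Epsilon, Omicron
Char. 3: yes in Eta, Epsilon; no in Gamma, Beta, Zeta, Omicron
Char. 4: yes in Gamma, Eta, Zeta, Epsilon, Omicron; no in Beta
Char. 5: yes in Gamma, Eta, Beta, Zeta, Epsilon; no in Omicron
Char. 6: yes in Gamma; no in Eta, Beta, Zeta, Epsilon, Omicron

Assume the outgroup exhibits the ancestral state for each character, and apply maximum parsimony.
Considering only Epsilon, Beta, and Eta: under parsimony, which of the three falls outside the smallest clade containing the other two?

Beta

Character polarity is set by the outgroup: the derived state is whichever differs from the outgroup's state, so for Char. 4 the derived state is 'no', and for the remaining characters it is 'yes'.
Char. 1: derived state 'yes' in Beta and Gamma only — synapomorphy for {Beta, Gamma}.
Only Beta, Gamma, and Zeta show the derived state 'yes' for Char. 2, supporting them as a clade.
Char. 3 (derived state 'yes') is shared by Epsilon and Eta — a synapomorphy uniting that clade.
Char. 4 (derived state 'no') is unique to Beta (autapomorphy; uninformative for grouping).
All ingroup taxa share the derived state 'yes' for Char. 5; it defines the ingroup but does not resolve relationships within it.
Char. 6: derived state 'yes' in Gamma only — an autapomorphy, so it tells us nothing about relationships among taxa.
Most parsimonious ingroup topology: (((Gamma,Beta),Zeta),(Epsilon,Eta)).
Epsilon and Eta share a more recent common ancestor with each other than either does with Beta, so Beta is the least closely related of the three.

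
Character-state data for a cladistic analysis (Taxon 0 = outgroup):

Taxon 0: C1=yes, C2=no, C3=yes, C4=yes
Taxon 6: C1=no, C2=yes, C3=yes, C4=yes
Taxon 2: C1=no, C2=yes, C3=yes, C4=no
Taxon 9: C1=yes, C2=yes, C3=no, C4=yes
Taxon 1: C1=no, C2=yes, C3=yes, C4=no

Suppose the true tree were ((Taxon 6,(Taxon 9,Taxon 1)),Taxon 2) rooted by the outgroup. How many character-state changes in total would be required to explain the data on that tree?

6

Map each character onto ((Taxon 6,(Taxon 9,Taxon 1)),Taxon 2) (rooted by Taxon 0) and count the minimum state changes it requires (Fitch parsimony):
C1: 2; C2: 1; C3: 1; C4: 2.
Total tree length = 6.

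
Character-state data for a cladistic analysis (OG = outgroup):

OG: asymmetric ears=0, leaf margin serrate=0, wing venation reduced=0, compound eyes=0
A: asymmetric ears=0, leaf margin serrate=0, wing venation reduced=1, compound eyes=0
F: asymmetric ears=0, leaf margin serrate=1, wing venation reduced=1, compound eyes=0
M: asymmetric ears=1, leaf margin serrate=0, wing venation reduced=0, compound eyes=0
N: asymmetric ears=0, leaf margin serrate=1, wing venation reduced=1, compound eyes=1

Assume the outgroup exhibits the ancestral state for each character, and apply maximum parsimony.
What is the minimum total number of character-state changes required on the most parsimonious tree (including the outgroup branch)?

The outgroup has state '0' for every character, so '1' is the derived state throughout.
asymmetric ears: derived state '1' in M only — an autapomorphy, so it tells us nothing about relationships among taxa.
Only F and N show the derived state '1' for leaf margin serrate, supporting them as a clade.
Only A, F, and N show the derived state '1' for wing venation reduced, supporting them as a clade.
compound eyes (derived state '1') is unique to N (autapomorphy; uninformative for grouping).
Most parsimonious ingroup topology: ((A,(F,N)),M).
Changes per character on this tree: asymmetric ears: 1; leaf margin serrate: 1; wing venation reduced: 1; compound eyes: 1.
Total = 4.

4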